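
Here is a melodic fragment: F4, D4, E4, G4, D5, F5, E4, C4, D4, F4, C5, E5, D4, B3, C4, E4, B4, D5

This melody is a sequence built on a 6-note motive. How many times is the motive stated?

18 notes in groups of 6 gives 18/6 = 3 statements.
Starts: F4, E4, D4 — each down a 2nd.

3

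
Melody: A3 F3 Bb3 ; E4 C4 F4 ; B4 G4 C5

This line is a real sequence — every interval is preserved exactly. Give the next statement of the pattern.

Unit = 3 notes; the statements start on A3, E4, B4, moving up a 5th each time.
So cell 4 is F#5 D5 G5.

F#5 D5 G5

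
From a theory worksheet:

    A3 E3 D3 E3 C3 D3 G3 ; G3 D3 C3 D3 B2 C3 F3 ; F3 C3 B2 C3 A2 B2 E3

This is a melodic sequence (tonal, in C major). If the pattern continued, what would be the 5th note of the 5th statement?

F2

The unit is 7 notes. Position-5 pitches of the 3 shown cells: C3, B2, A2.
Carrying that down a 2nd forward: G2 → F2.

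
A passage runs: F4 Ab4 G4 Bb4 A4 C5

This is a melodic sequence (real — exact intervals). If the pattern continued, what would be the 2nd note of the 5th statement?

Grouping in 2s, the 2nd note of each cell is Ab4, Bb4, C5.
Extending up a 2nd: D5 → E5.

E5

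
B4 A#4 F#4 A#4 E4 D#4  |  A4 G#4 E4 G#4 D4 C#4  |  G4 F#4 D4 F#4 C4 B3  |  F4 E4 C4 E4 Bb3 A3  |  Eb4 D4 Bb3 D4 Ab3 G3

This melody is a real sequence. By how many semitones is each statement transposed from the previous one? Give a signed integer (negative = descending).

With a 6-note motive the entries are B4, A4, G4, F4, Eb4, each down a 2nd from the previous.
Counting half-steps from B4 to A4: -2.

-2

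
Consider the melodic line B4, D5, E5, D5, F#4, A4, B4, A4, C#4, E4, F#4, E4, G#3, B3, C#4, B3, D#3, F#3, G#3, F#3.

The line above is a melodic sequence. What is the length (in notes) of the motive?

4

Try groups of 4 (5 cells in 20 notes):
B4 D5 E5 D5 | F#4 A4 B4 A4 | C#4 E4 F#4 E4 | G#3 B3 C#4 B3 | D#3 F#3 G#3 F#3
Each cell is the previous one down a 4th — so the unit is 4 notes.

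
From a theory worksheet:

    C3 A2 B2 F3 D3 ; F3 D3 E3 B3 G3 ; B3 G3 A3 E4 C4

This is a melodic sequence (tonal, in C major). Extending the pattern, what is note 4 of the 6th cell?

G5

The unit is 5 notes. Position-4 pitches of the 3 shown cells: F3, B3, E4.
Carrying that up a 4th forward: A4 → D5 → G5.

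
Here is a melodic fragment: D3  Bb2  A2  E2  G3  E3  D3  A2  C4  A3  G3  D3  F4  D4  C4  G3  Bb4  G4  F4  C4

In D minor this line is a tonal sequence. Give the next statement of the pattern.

E5 C5 Bb4 F4

Unit = 4 notes; the statements start on D3, G3, C4, F4, Bb4, moving up a 4th each time.
So cell 6 is E5 C5 Bb4 F4.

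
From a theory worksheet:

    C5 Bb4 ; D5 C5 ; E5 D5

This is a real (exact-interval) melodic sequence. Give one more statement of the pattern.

F#5 E5

Unit = 2 notes; the statements start on C5, D5, E5, moving up a 2nd each time.
So cell 4 is F#5 E5.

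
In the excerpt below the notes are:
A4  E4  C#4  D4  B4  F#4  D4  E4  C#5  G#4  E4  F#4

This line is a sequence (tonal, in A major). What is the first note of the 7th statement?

G#5

Unit = 4 notes; the statements start on A4, B4, C#5, moving up a 2nd each time.
Extending the heads up a 2nd: D5 → E5 → F#5 → G#5.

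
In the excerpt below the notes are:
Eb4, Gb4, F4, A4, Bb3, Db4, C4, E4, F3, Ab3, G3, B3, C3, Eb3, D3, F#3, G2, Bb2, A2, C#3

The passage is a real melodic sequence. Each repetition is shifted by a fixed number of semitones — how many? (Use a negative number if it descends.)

The 4-note cells begin on Eb4, Bb3, F3, C3, G2 — each down a 4th from the last.
Counting half-steps from Eb4 to Bb3: -5.

-5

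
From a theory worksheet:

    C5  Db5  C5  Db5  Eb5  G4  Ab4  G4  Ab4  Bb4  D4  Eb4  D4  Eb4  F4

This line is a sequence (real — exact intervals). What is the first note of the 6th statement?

B2

Unit = 5 notes; the statements start on C5, G4, D4, moving down a 4th each time.
Continuing: A3 → E3 → B2. Statement 6 starts on B2.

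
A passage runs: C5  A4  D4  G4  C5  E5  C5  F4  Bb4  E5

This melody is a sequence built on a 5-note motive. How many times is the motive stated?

10 notes in groups of 5 gives 10/5 = 2 statements.
Starts: C5, E5 — each up a 3rd.

2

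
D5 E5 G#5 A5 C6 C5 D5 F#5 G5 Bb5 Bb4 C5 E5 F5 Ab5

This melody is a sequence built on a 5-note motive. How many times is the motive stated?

3

15 notes in groups of 5 gives 15/5 = 3 statements.
Starts: D5, C5, Bb4 — each down a 2nd.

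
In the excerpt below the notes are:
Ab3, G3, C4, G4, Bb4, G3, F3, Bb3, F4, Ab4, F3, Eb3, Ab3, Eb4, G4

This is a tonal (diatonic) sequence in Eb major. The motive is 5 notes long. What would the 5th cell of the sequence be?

Taking 5-note groups, the heads are Ab3, G3, F3: the pattern moves down a 2nd.
Extending down a 2nd: Eb3 → D3.
So cell 5 is D3 C3 F3 C4 Eb4.

D3 C3 F3 C4 Eb4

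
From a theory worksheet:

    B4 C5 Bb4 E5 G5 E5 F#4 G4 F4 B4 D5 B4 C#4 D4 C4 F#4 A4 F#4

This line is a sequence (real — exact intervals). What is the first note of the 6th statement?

A#2

With a 6-note motive the entries are B4, F#4, C#4, each down a 4th from the previous.
Continuing: G#3 → D#3 → A#2. Statement 6 starts on A#2.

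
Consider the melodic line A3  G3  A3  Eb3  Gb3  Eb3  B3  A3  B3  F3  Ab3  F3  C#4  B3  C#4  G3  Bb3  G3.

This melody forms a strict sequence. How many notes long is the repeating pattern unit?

6

18 notes total. Splitting into 3 groups of 6:
A3 G3 A3 Eb3 Gb3 Eb3 | B3 A3 B3 F3 Ab3 F3 | C#4 B3 C#4 G3 Bb3 G3
That's a consistent up a 2nd shift per cell, and no other grouping gives one.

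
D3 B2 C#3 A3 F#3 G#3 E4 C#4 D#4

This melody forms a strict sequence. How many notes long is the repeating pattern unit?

3

Try groups of 3 (3 cells in 9 notes):
D3 B2 C#3 | A3 F#3 G#3 | E4 C#4 D#4
Every group is a transposition up a 5th of the one before; no shorter unit works.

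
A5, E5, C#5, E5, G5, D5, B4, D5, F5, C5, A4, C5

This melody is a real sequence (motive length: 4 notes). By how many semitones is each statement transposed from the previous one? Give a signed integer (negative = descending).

Taking 4-note groups, the heads are A5, G5, F5: the pattern moves down a 2nd.
A5 to G5 spans -2 semitones.

-2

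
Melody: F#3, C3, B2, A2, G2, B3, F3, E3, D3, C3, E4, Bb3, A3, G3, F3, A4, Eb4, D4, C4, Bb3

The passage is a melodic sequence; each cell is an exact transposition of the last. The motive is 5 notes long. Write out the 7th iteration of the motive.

C6 Gb5 F5 Eb5 Db5

With a 5-note motive the entries are F#3, B3, E4, A4, each up a 4th from the previous.
Continuing the starts: D5 → G5 → C6.
Statement 7 starts on C6 and keeps the same exact contour: C6 Gb5 F5 Eb5 Db5.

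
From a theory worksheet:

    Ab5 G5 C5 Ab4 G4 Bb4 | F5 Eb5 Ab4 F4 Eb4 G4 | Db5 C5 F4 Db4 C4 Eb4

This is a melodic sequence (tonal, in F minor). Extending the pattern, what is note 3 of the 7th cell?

With 6-note cells, note 3 of each statement runs C5, Ab4, F4.
Extending down a 3rd: Db4 → Bb3 → G3 → Eb3.

Eb3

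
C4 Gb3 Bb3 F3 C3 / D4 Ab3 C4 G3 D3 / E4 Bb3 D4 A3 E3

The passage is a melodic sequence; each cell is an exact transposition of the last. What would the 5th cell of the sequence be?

G#4 D4 F#4 C#4 G#3

Taking 5-note groups, the heads are C4, D4, E4: the pattern moves up a 2nd.
Extending up a 2nd: F#4 → G#4.
From G#4 the exact shape gives G#4 D4 F#4 C#4 G#3.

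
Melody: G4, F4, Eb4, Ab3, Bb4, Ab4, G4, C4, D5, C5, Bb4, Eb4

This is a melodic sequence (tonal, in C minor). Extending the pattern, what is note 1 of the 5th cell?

With 4-note cells, note 1 of each statement runs G4, Bb4, D5.
Extending up a 3rd: F5 → Ab5.

Ab5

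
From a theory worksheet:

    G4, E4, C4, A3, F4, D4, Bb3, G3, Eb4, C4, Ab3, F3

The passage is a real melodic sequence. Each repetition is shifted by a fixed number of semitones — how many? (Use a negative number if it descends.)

-2

The 4-note cells begin on G4, F4, Eb4 — each down a 2nd from the last.
G4 to F4 spans -2 semitones.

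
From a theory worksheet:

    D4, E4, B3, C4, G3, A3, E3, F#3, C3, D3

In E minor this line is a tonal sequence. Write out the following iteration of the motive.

The 2-note cells begin on D4, B3, G3, E3, C3 — each down a 3rd from the last.
So cell 6 is A2 B2.

A2 B2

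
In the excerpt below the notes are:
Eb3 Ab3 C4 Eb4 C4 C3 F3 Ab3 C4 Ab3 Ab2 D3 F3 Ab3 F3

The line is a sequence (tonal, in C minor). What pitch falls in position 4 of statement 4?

F3

The unit is 5 notes. Position-4 pitches of the 3 shown cells: Eb4, C4, Ab3.
From Ab3, down a 3rd gives F3.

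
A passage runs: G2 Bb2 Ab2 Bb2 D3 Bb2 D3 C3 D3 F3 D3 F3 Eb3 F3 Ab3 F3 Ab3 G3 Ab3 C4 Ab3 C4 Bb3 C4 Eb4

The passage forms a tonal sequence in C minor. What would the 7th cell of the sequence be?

Eb4 G4 F4 G4 Bb4

With a 5-note motive the entries are G2, Bb2, D3, F3, Ab3, each up a 3rd from the previous.
Continuing the starts: C4 → Eb4.
From Eb4 the diatonic shape gives Eb4 G4 F4 G4 Bb4.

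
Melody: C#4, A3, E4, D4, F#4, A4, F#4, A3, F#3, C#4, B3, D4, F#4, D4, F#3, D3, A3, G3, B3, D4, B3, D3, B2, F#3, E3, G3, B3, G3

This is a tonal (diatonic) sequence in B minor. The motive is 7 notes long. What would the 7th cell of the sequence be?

E2 C#2 G2 F#2 A2 C#3 A2

With a 7-note motive the entries are C#4, A3, F#3, D3, each down a 3rd from the previous.
Continuing the starts: B2 → G2 → E2.
So cell 7 is E2 C#2 G2 F#2 A2 C#3 A2.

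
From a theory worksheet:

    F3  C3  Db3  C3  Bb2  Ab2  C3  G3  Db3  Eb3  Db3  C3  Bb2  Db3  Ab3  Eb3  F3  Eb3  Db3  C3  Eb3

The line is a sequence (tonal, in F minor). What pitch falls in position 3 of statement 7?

Grouping in 7s, the 3rd note of each cell is Db3, Eb3, F3.
Each moves up a 2nd. Continuing: G3 → Ab3 → Bb3 → C4.

C4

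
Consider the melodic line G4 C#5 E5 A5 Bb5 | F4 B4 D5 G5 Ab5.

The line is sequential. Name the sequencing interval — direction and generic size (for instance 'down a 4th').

The 5-note cells begin on G4, F4 — each down a 2nd from the last.
G4 to F4 is down a 2nd.

down a 2nd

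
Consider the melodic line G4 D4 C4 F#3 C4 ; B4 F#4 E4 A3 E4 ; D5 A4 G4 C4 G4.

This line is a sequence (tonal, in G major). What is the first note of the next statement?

Taking 5-note groups, the heads are G4, B4, D5: the pattern moves up a 3rd.
The next head, up a 3rd from D5, is F#5.

F#5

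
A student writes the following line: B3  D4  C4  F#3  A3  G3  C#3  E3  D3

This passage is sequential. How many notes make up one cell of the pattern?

9 notes total. Splitting into 3 groups of 3:
B3 D4 C4 | F#3 A3 G3 | C#3 E3 D3
Each cell is the previous one down a 4th — so the unit is 3 notes.

3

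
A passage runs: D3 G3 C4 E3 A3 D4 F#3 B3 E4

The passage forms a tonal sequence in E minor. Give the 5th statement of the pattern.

Taking 3-note groups, the heads are D3, E3, F#3: the pattern moves up a 2nd.
Continuing the starts: G3 → A3.
From A3 the diatonic shape gives A3 D4 G4.

A3 D4 G4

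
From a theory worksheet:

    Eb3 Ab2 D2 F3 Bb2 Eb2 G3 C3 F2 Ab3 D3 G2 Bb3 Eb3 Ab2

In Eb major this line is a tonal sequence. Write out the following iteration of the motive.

C4 F3 Bb2

Taking 3-note groups, the heads are Eb3, F3, G3, Ab3, Bb3: the pattern moves up a 2nd.
From C4 the diatonic shape gives C4 F3 Bb2.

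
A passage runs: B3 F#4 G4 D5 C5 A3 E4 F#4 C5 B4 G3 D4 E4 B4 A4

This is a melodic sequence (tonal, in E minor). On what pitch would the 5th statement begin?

Unit = 5 notes; the statements start on B3, A3, G3, moving down a 2nd each time.
Extending the heads down a 2nd: F#3 → E3.

E3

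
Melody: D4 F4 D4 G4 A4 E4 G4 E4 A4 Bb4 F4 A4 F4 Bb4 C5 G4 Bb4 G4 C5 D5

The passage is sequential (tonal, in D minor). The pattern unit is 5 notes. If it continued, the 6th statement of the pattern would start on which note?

Bb4

With a 5-note motive the entries are D4, E4, F4, G4, each up a 2nd from the previous.
Continuing: A4 → Bb4. Statement 6 starts on Bb4.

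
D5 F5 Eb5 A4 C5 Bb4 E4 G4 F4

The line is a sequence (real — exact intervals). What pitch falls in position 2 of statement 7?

B2

The unit is 3 notes. Position-2 pitches of the 3 shown cells: F5, C5, G4.
Extending down a 4th: D4 → A3 → E3 → B2.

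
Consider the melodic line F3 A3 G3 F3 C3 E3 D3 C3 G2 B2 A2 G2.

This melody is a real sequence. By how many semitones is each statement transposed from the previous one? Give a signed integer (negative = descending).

-5

Unit = 4 notes; the statements start on F3, C3, G2, moving down a 4th each time.
F3 to C3 spans -5 semitones.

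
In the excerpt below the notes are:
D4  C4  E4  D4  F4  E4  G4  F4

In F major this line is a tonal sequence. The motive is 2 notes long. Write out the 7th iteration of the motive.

C5 Bb4

The 2-note cells begin on D4, E4, F4, G4 — each up a 2nd from the last.
Extending up a 2nd: A4 → Bb4 → C5.
From C5 the diatonic shape gives C5 Bb4.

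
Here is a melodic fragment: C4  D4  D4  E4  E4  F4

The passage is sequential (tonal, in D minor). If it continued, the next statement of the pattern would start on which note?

With a 2-note motive the entries are C4, D4, E4, each up a 2nd from the previous.
One more step up a 2nd gives F4.

F4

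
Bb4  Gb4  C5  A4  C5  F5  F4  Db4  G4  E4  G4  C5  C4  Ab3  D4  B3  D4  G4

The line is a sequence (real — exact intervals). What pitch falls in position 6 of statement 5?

With 6-note cells, note 6 of each statement runs F5, C5, G4.
Carrying that down a 4th forward: D4 → A3.

A3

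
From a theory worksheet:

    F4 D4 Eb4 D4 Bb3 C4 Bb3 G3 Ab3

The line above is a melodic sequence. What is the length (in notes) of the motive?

Try groups of 3 (3 cells in 9 notes):
F4 D4 Eb4 | D4 Bb3 C4 | Bb3 G3 Ab3
That's a consistent down a 3rd shift per cell, and no other grouping gives one.

3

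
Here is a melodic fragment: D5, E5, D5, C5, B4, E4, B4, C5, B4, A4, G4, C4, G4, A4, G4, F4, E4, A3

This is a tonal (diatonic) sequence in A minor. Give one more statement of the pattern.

E4 F4 E4 D4 C4 F3

Taking 6-note groups, the heads are D5, B4, G4: the pattern moves down a 3rd.
From E4 the diatonic shape gives E4 F4 E4 D4 C4 F3.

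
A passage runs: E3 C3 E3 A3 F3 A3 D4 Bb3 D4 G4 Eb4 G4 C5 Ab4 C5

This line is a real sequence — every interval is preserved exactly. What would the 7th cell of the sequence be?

Bb5 Gb5 Bb5

Taking 3-note groups, the heads are E3, A3, D4, G4, C5: the pattern moves up a 4th.
Extending up a 4th: F5 → Bb5.
From Bb5 the exact shape gives Bb5 Gb5 Bb5.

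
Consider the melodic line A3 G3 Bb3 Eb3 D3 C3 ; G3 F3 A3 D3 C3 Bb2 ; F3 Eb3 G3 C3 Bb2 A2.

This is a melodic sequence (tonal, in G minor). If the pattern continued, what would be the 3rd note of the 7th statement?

C3

The unit is 6 notes. Position-3 pitches of the 3 shown cells: Bb3, A3, G3.
Extending down a 2nd: F3 → Eb3 → D3 → C3.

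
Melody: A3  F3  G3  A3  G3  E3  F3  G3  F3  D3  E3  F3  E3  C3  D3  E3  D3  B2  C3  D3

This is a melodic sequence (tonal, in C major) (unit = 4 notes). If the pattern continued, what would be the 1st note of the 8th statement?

A2

With 4-note cells, note 1 of each statement runs A3, G3, F3, E3, D3.
Extending down a 2nd: C3 → B2 → A2.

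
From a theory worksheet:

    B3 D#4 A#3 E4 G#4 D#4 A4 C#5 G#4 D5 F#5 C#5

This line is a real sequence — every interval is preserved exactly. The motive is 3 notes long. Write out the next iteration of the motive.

Unit = 3 notes; the statements start on B3, E4, A4, D5, moving up a 4th each time.
Statement 5 starts on G5 and keeps the same exact contour: G5 B5 F#5.

G5 B5 F#5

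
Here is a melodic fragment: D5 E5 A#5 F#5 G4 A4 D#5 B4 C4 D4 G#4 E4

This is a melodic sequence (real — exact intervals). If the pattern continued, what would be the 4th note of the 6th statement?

G2

With 4-note cells, note 4 of each statement runs F#5, B4, E4.
Extending down a 5th: A3 → D3 → G2.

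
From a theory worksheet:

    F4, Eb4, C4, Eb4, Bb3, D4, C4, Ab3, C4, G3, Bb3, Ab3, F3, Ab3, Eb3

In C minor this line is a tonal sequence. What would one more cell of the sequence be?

G3 F3 D3 F3 C3

The 5-note cells begin on F4, D4, Bb3 — each down a 3rd from the last.
Statement 4 starts on G3 and keeps the same diatonic contour: G3 F3 D3 F3 C3.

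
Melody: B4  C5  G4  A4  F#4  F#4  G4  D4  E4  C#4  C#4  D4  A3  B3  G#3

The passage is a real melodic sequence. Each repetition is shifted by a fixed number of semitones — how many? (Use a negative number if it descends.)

-5

Unit = 5 notes; the statements start on B4, F#4, C#4, moving down a 4th each time.
B4 to F#4 spans -5 semitones.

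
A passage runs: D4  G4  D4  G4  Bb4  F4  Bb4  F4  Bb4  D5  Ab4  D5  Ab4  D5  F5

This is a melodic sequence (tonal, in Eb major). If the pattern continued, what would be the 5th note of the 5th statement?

With 5-note cells, note 5 of each statement runs Bb4, D5, F5.
Extending up a 3rd: Ab5 → C6.

C6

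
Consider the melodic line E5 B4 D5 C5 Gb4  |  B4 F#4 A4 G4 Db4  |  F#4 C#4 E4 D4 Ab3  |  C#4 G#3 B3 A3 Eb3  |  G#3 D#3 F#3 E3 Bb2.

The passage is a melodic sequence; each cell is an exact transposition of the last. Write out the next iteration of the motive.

D#3 A#2 C#3 B2 F2

With a 5-note motive the entries are E5, B4, F#4, C#4, G#3, each down a 4th from the previous.
So cell 6 is D#3 A#2 C#3 B2 F2.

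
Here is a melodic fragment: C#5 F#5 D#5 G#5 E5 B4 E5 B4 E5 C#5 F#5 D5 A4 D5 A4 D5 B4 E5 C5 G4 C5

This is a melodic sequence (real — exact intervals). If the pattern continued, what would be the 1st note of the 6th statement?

With 7-note cells, note 1 of each statement runs C#5, B4, A4.
Carrying that down a 2nd forward: G4 → F4 → Eb4.

Eb4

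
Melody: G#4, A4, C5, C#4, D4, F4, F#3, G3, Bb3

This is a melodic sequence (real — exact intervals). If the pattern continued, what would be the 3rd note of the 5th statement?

Ab2

With 3-note cells, note 3 of each statement runs C5, F4, Bb3.
Each moves down a 5th. Continuing: Eb3 → Ab2.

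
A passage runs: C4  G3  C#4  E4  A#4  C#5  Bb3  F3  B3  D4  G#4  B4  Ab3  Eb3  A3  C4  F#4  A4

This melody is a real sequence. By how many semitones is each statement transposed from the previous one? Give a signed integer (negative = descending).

The 6-note cells begin on C4, Bb3, Ab3 — each down a 2nd from the last.
C4 to Bb3 spans -2 semitones.

-2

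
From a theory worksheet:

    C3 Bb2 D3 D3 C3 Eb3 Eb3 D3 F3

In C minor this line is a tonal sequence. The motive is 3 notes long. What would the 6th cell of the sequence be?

Ab3 G3 Bb3

Taking 3-note groups, the heads are C3, D3, Eb3: the pattern moves up a 2nd.
Continuing the starts: F3 → G3 → Ab3.
So cell 6 is Ab3 G3 Bb3.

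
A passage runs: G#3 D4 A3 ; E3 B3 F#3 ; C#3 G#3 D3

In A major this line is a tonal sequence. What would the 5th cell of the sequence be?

The 3-note cells begin on G#3, E3, C#3 — each down a 3rd from the last.
Continuing the starts: A2 → F#2.
So cell 5 is F#2 C#3 G#2.

F#2 C#3 G#2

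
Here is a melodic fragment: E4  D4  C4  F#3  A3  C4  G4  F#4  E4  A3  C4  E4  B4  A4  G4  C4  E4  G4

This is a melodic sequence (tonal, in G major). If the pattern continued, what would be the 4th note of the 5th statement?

The unit is 6 notes. Position-4 pitches of the 3 shown cells: F#3, A3, C4.
Each moves up a 3rd. Continuing: E4 → G4.

G4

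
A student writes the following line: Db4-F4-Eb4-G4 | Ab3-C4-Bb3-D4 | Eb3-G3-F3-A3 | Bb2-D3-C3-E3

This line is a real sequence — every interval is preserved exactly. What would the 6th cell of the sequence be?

With a 4-note motive the entries are Db4, Ab3, Eb3, Bb2, each down a 4th from the previous.
Carrying on: F2 → C2.
From C2 the exact shape gives C2 E2 D2 F#2.

C2 E2 D2 F#2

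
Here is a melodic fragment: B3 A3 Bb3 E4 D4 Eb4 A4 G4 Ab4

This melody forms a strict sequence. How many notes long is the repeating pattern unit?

9 notes total. Splitting into 3 groups of 3:
B3 A3 Bb3 | E4 D4 Eb4 | A4 G4 Ab4
Every group is a transposition up a 4th of the one before; no shorter unit works.

3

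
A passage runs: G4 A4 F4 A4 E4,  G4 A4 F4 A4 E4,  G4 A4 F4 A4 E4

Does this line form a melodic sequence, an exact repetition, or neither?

repetition

Each 5-note cell is identical (G4 A4 F4 A4 E4), restated at the same pitch.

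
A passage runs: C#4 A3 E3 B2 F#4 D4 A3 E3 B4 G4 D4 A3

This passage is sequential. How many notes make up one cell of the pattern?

Try groups of 4 (3 cells in 12 notes):
C#4 A3 E3 B2 | F#4 D4 A3 E3 | B4 G4 D4 A3
Each cell is the previous one up a 4th — so the unit is 4 notes.

4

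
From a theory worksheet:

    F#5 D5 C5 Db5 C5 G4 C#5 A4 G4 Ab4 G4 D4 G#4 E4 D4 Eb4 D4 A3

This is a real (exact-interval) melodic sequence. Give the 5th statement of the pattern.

Unit = 6 notes; the statements start on F#5, C#5, G#4, moving down a 4th each time.
Continuing the starts: D#4 → A#3.
From A#3 the exact shape gives A#3 F#3 E3 F3 E3 B2.

A#3 F#3 E3 F3 E3 B2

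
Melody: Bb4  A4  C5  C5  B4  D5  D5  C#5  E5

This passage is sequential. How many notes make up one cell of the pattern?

3

There are 9 notes; a 3-note unit gives 3 cells:
Bb4 A4 C5 | C5 B4 D5 | D5 C#5 E5
Every group is a transposition up a 2nd of the one before; no shorter unit works.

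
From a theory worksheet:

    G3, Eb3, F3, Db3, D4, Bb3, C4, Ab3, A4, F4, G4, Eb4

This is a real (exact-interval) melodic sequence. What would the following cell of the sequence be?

The 4-note cells begin on G3, D4, A4 — each up a 5th from the last.
So cell 4 is E5 C5 D5 Bb4.

E5 C5 D5 Bb4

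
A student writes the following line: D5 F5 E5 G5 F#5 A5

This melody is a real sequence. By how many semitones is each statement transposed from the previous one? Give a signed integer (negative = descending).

Unit = 2 notes; the statements start on D5, E5, F#5, moving up a 2nd each time.
D5 to E5 spans +2 semitones.

2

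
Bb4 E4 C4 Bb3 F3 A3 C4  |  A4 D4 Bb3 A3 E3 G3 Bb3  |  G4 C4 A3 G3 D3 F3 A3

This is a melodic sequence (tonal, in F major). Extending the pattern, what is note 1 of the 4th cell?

Grouping in 7s, the 1st note of each cell is Bb4, A4, G4.
From G4, down a 2nd gives F4.

F4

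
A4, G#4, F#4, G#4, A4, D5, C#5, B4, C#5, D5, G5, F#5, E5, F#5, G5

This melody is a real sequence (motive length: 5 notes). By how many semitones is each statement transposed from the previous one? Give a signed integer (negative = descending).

Unit = 5 notes; the statements start on A4, D5, G5, moving up a 4th each time.
A4→D5 is 74 − 69 = 5 semitones.

5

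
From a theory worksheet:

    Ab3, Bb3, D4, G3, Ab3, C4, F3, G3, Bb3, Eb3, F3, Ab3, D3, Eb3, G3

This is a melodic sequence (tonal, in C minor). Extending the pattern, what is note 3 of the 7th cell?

The unit is 3 notes. Position-3 pitches of the 5 shown cells: D4, C4, Bb3, Ab3, G3.
Extending down a 2nd: F3 → Eb3.

Eb3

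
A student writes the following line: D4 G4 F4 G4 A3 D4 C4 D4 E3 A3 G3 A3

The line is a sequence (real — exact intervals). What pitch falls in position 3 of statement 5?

A2

The unit is 4 notes. Position-3 pitches of the 3 shown cells: F4, C4, G3.
Carrying that down a 4th forward: D3 → A2.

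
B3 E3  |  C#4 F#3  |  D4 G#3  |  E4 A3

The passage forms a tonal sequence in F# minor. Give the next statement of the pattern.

F#4 B3

Taking 2-note groups, the heads are B3, C#4, D4, E4: the pattern moves up a 2nd.
From F#4 the diatonic shape gives F#4 B3.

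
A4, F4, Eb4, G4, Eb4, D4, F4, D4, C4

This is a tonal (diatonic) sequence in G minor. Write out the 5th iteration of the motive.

D4 Bb3 A3

With a 3-note motive the entries are A4, G4, F4, each down a 2nd from the previous.
Extending down a 2nd: Eb4 → D4.
Statement 5 starts on D4 and keeps the same diatonic contour: D4 Bb3 A3.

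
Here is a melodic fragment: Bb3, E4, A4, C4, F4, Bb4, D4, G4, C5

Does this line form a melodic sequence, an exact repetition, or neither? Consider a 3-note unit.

Each 3-note cell is the previous one transposed up a 2nd.

sequence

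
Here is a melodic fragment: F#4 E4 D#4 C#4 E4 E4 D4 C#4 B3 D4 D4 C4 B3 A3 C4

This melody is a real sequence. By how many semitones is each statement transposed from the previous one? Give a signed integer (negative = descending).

-2

Taking 5-note groups, the heads are F#4, E4, D4: the pattern moves down a 2nd.
F#4 to E4 spans -2 semitones.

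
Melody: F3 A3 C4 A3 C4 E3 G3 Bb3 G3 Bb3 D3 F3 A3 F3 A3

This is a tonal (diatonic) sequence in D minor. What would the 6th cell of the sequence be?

Unit = 5 notes; the statements start on F3, E3, D3, moving down a 2nd each time.
Extending down a 2nd: C3 → Bb2 → A2.
From A2 the diatonic shape gives A2 C3 E3 C3 E3.

A2 C3 E3 C3 E3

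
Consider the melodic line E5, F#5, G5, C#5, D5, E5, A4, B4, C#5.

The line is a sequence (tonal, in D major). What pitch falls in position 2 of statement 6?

With 3-note cells, note 2 of each statement runs F#5, D5, B4.
Each moves down a 3rd. Continuing: G4 → E4 → C#4.

C#4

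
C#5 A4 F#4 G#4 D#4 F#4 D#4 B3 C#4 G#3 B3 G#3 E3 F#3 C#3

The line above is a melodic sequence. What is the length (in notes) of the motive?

5

15 notes total. Splitting into 3 groups of 5:
C#5 A4 F#4 G#4 D#4 | F#4 D#4 B3 C#4 G#3 | B3 G#3 E3 F#3 C#3
Every group is a transposition down a 5th of the one before; no shorter unit works.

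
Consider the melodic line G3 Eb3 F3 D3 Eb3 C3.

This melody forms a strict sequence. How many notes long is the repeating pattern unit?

6 notes total. Splitting into 3 groups of 2:
G3 Eb3 | F3 D3 | Eb3 C3
Every group is a transposition down a 2nd of the one before; no shorter unit works.

2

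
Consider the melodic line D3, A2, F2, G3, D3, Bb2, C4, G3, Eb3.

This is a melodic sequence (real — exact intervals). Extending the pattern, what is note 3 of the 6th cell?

The unit is 3 notes. Position-3 pitches of the 3 shown cells: F2, Bb2, Eb3.
Each moves up a 4th. Continuing: Ab3 → Db4 → Gb4.

Gb4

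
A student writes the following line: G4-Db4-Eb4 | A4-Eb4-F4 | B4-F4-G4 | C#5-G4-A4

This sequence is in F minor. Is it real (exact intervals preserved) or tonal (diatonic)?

Each cell has the same semitone pattern (-6, 2) — intervals are preserved exactly.
And A4 lies outside F minor, so the sequence is real rather than tonal.

real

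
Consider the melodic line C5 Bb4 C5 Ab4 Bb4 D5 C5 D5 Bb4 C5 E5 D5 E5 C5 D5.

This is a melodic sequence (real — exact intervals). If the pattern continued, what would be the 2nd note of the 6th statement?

The unit is 5 notes. Position-2 pitches of the 3 shown cells: Bb4, C5, D5.
Carrying that up a 2nd forward: E5 → F#5 → G#5.

G#5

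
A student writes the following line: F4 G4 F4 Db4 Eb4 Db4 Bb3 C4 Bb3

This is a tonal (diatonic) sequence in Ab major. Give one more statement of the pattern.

G3 Ab3 G3

Unit = 3 notes; the statements start on F4, Db4, Bb3, moving down a 3rd each time.
Statement 4 starts on G3 and keeps the same diatonic contour: G3 Ab3 G3.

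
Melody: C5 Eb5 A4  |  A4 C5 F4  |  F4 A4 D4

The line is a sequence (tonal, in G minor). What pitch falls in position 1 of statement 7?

Eb3

With 3-note cells, note 1 of each statement runs C5, A4, F4.
Each moves down a 3rd. Continuing: D4 → Bb3 → G3 → Eb3.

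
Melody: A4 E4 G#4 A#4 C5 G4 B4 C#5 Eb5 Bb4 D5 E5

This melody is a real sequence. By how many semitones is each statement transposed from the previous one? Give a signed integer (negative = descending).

The 4-note cells begin on A4, C5, Eb5 — each up a 3rd from the last.
A4→C5 is 72 − 69 = 3 semitones.

3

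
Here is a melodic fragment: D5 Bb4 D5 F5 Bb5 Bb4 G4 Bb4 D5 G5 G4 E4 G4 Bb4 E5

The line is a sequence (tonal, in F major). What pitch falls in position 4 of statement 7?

With 5-note cells, note 4 of each statement runs F5, D5, Bb4.
Each moves down a 3rd. Continuing: G4 → E4 → C4 → A3.

A3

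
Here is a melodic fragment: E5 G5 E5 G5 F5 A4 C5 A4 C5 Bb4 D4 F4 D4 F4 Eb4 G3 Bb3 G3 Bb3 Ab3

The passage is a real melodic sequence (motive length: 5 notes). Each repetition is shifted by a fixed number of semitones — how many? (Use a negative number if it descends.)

-7

Unit = 5 notes; the statements start on E5, A4, D4, G3, moving down a 5th each time.
Counting half-steps from E5 to A4: -7.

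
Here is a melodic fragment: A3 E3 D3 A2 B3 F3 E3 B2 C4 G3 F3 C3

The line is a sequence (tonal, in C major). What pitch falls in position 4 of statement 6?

The unit is 4 notes. Position-4 pitches of the 3 shown cells: A2, B2, C3.
Carrying that up a 2nd forward: D3 → E3 → F3.

F3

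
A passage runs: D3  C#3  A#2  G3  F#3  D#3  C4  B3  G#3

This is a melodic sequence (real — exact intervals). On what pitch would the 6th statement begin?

Taking 3-note groups, the heads are D3, G3, C4: the pattern moves up a 4th.
Extending the heads up a 4th: F4 → Bb4 → Eb5.

Eb5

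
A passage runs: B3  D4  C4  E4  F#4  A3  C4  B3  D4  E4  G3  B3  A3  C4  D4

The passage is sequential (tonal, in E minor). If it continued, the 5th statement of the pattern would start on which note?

Taking 5-note groups, the heads are B3, A3, G3: the pattern moves down a 2nd.
Continuing: F#3 → E3. Statement 5 starts on E3.

E3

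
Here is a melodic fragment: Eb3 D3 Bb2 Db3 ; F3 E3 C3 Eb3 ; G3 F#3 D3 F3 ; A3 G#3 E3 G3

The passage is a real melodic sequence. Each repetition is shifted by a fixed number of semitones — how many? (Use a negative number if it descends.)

2

Taking 4-note groups, the heads are Eb3, F3, G3, A3: the pattern moves up a 2nd.
Eb3 to F3 spans +2 semitones.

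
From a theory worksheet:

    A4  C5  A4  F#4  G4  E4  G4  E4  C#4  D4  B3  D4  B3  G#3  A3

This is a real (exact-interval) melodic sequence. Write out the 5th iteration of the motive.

Unit = 5 notes; the statements start on A4, E4, B3, moving down a 4th each time.
Carrying on: F#3 → C#3.
Statement 5 starts on C#3 and keeps the same exact contour: C#3 E3 C#3 A#2 B2.

C#3 E3 C#3 A#2 B2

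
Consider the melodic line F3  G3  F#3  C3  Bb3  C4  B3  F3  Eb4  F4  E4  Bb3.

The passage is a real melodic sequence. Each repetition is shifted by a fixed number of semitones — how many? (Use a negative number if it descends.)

5

With a 4-note motive the entries are F3, Bb3, Eb4, each up a 4th from the previous.
F3 to Bb3 spans +5 semitones.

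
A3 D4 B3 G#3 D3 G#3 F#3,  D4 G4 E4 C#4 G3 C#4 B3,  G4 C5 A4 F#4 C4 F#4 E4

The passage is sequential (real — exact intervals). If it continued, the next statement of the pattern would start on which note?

C5

Unit = 7 notes; the statements start on A3, D4, G4, moving up a 4th each time.
The next head, up a 4th from G4, is C5.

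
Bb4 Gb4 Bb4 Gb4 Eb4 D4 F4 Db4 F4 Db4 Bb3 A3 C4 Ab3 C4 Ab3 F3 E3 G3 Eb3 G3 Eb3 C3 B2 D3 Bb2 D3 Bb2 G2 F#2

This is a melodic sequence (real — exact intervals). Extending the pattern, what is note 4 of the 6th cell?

F2

The unit is 6 notes. Position-4 pitches of the 5 shown cells: Gb4, Db4, Ab3, Eb3, Bb2.
One more down a 4th gives F2.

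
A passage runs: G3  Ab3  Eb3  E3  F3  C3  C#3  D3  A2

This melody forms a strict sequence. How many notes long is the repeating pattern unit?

There are 9 notes; a 3-note unit gives 3 cells:
G3 Ab3 Eb3 | E3 F3 C3 | C#3 D3 A2
Each cell is the previous one down a 3rd — so the unit is 3 notes.

3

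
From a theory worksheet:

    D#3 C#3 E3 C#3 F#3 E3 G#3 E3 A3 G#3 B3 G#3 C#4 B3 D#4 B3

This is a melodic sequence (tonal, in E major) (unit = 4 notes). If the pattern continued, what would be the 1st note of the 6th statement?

With 4-note cells, note 1 of each statement runs D#3, F#3, A3, C#4.
Each moves up a 3rd. Continuing: E4 → G#4.

G#4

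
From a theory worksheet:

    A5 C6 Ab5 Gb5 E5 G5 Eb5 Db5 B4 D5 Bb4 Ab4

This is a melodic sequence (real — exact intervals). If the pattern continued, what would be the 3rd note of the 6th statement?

Grouping in 4s, the 3rd note of each cell is Ab5, Eb5, Bb4.
Extending down a 4th: F4 → C4 → G3.

G3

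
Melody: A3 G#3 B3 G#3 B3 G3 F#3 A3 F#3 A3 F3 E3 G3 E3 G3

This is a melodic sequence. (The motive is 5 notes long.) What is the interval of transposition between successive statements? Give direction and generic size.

Unit = 5 notes; the statements start on A3, G3, F3, moving down a 2nd each time.
From A3 to G3: down a 2nd.

down a 2nd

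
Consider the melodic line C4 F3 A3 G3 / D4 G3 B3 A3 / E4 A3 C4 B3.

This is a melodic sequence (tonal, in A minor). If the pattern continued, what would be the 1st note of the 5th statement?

The unit is 4 notes. Position-1 pitches of the 3 shown cells: C4, D4, E4.
Extending up a 2nd: F4 → G4.

G4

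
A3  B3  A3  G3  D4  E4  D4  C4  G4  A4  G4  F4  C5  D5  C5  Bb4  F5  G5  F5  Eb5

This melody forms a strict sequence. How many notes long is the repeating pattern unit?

4

There are 20 notes; a 4-note unit gives 5 cells:
A3 B3 A3 G3 | D4 E4 D4 C4 | G4 A4 G4 F4 | C5 D5 C5 Bb4 | F5 G5 F5 Eb5
Each cell is the previous one up a 4th — so the unit is 4 notes.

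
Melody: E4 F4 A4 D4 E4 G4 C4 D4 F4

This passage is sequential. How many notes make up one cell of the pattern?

There are 9 notes; a 3-note unit gives 3 cells:
E4 F4 A4 | D4 E4 G4 | C4 D4 F4
That's a consistent down a 2nd shift per cell, and no other grouping gives one.

3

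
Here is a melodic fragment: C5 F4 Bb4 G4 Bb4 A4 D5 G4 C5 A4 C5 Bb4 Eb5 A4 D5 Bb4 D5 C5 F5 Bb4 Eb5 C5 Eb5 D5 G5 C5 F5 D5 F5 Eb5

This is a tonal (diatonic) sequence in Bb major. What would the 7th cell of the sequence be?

Taking 6-note groups, the heads are C5, D5, Eb5, F5, G5: the pattern moves up a 2nd.
Extending up a 2nd: A5 → Bb5.
From Bb5 the diatonic shape gives Bb5 Eb5 A5 F5 A5 G5.

Bb5 Eb5 A5 F5 A5 G5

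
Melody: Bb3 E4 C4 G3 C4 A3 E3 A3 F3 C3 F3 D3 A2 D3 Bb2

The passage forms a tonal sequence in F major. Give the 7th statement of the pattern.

The 3-note cells begin on Bb3, G3, E3, C3, A2 — each down a 3rd from the last.
Continuing the starts: F2 → D2.
So cell 7 is D2 G2 E2.

D2 G2 E2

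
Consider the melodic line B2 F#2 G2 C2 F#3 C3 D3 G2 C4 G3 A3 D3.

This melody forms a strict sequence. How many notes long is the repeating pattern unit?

4

There are 12 notes; a 4-note unit gives 3 cells:
B2 F#2 G2 C2 | F#3 C3 D3 G2 | C4 G3 A3 D3
Every group is a transposition up a 5th of the one before; no shorter unit works.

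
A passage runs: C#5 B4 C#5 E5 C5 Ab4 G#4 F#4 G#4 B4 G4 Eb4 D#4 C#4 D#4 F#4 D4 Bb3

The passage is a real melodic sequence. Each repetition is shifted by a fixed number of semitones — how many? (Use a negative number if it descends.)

Unit = 6 notes; the statements start on C#5, G#4, D#4, moving down a 4th each time.
Counting half-steps from C#5 to G#4: -5.

-5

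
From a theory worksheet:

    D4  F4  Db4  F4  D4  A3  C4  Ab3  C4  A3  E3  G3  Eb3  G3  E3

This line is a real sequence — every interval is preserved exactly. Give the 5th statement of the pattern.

F#2 A2 F2 A2 F#2

Unit = 5 notes; the statements start on D4, A3, E3, moving down a 4th each time.
Extending down a 4th: B2 → F#2.
So cell 5 is F#2 A2 F2 A2 F#2.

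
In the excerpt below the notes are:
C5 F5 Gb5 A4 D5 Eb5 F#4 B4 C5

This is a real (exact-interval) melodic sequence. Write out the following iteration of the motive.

Taking 3-note groups, the heads are C5, A4, F#4: the pattern moves down a 3rd.
From D#4 the exact shape gives D#4 G#4 A4.

D#4 G#4 A4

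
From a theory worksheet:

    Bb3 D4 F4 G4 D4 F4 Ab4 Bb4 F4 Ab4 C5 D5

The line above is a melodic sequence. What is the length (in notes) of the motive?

4

12 notes total. Splitting into 3 groups of 4:
Bb3 D4 F4 G4 | D4 F4 Ab4 Bb4 | F4 Ab4 C5 D5
That's a consistent up a 3rd shift per cell, and no other grouping gives one.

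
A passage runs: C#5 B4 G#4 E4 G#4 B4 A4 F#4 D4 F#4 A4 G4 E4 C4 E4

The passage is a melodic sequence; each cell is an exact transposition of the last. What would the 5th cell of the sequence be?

Taking 5-note groups, the heads are C#5, B4, A4: the pattern moves down a 2nd.
Extending down a 2nd: G4 → F4.
Statement 5 starts on F4 and keeps the same exact contour: F4 Eb4 C4 Ab3 C4.

F4 Eb4 C4 Ab3 C4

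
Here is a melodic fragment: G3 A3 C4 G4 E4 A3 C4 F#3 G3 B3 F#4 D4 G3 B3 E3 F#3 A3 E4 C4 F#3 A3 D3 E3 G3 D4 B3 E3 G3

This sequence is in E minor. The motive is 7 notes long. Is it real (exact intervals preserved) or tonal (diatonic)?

tonal

Every note is diatonic to E minor.
Cell 1 has +2 semitones from note 1 to 2, but cell 2 has +1 — the interval quality changes while the contour stays the same, which is the hallmark of a tonal sequence.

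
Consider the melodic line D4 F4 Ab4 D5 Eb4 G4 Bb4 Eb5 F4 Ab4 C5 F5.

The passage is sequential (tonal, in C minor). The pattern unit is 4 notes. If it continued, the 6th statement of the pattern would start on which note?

With a 4-note motive the entries are D4, Eb4, F4, each up a 2nd from the previous.
Continuing: G4 → Ab4 → Bb4. Statement 6 starts on Bb4.

Bb4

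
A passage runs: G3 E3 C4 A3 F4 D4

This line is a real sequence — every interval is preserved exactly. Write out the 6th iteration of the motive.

Ab5 F5

With a 2-note motive the entries are G3, C4, F4, each up a 4th from the previous.
Carrying on: Bb4 → Eb5 → Ab5.
From Ab5 the exact shape gives Ab5 F5.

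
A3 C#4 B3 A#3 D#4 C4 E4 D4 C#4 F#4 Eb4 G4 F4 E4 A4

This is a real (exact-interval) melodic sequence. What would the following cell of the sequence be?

Taking 5-note groups, the heads are A3, C4, Eb4: the pattern moves up a 3rd.
So cell 4 is Gb4 Bb4 Ab4 G4 C5.

Gb4 Bb4 Ab4 G4 C5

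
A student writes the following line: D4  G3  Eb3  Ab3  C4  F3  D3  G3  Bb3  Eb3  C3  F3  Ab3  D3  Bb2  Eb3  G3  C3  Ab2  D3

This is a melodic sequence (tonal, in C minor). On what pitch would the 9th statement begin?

C3

The 4-note cells begin on D4, C4, Bb3, Ab3, G3 — each down a 2nd from the last.
Extending the heads down a 2nd: F3 → Eb3 → D3 → C3.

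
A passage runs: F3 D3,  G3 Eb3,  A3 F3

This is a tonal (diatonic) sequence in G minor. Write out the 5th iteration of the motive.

With a 2-note motive the entries are F3, G3, A3, each up a 2nd from the previous.
Continuing the starts: Bb3 → C4.
Statement 5 starts on C4 and keeps the same diatonic contour: C4 A3.

C4 A3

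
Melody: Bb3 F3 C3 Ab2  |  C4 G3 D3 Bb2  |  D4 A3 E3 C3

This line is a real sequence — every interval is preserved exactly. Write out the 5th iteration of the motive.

F#4 C#4 G#3 E3

With a 4-note motive the entries are Bb3, C4, D4, each up a 2nd from the previous.
Extending up a 2nd: E4 → F#4.
So cell 5 is F#4 C#4 G#3 E3.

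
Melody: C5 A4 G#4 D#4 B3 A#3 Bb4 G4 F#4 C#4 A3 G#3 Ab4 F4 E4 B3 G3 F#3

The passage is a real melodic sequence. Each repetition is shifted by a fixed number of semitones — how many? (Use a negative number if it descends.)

Unit = 6 notes; the statements start on C5, Bb4, Ab4, moving down a 2nd each time.
C5 to Bb4 spans -2 semitones.

-2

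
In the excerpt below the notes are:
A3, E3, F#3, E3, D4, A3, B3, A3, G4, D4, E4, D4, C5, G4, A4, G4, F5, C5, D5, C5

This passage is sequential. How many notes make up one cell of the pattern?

4

Try groups of 4 (5 cells in 20 notes):
A3 E3 F#3 E3 | D4 A3 B3 A3 | G4 D4 E4 D4 | C5 G4 A4 G4 | F5 C5 D5 C5
That's a consistent up a 4th shift per cell, and no other grouping gives one.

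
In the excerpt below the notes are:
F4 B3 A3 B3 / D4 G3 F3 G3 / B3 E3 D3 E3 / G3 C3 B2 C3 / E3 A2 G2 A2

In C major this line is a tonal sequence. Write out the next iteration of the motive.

With a 4-note motive the entries are F4, D4, B3, G3, E3, each down a 3rd from the previous.
So cell 6 is C3 F2 E2 F2.

C3 F2 E2 F2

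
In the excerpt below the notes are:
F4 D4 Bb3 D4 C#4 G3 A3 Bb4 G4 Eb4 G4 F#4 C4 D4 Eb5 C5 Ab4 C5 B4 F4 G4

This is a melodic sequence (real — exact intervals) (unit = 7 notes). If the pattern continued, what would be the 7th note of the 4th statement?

C5

The unit is 7 notes. Position-7 pitches of the 3 shown cells: A3, D4, G4.
Each moves up a 4th; the next is C5.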